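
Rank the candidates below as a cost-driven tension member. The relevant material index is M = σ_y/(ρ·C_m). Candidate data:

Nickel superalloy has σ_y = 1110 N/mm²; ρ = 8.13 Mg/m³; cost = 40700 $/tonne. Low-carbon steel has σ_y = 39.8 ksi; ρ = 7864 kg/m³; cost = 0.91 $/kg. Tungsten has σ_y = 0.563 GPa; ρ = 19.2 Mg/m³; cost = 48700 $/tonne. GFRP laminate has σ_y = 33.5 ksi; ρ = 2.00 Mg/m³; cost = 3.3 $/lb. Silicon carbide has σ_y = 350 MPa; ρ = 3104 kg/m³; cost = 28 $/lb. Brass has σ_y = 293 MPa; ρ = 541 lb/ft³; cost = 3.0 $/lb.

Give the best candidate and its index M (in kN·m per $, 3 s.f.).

After converting to SI:
  nickel superalloy: σ_y = 1110 MPa, ρ = 8130 kg/m³, cost = 40.70 $/kg
  low-carbon steel: σ_y = 274.4 MPa, ρ = 7864 kg/m³, cost = 0.9100 $/kg
  tungsten: σ_y = 563.0 MPa, ρ = 19200 kg/m³, cost = 48.70 $/kg
  GFRP laminate: σ_y = 231.0 MPa, ρ = 2000 kg/m³, cost = 7.275 $/kg
  silicon carbide: σ_y = 350.0 MPa, ρ = 3104 kg/m³, cost = 61.73 $/kg
  brass: σ_y = 293.0 MPa, ρ = 8666 kg/m³, cost = 6.614 $/kg
  low-carbon steel: M = 38.3 kN·m per $
  GFRP laminate: M = 15.9 kN·m per $
  brass: M = 5.11 kN·m per $
  nickel superalloy: M = 3.35 kN·m per $
  silicon carbide: M = 1.83 kN·m per $
  tungsten: M = 0.602 kN·m per $
Low-carbon steel has the largest M.

low-carbon steel, M = 38.3 kN·m per $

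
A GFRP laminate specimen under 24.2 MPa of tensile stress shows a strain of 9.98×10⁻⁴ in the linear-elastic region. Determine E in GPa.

24.2 GPa

E = σ/ε = 24.2 MPa / 9.98×10⁻⁴ = 24250 MPa = 24.2 GPa.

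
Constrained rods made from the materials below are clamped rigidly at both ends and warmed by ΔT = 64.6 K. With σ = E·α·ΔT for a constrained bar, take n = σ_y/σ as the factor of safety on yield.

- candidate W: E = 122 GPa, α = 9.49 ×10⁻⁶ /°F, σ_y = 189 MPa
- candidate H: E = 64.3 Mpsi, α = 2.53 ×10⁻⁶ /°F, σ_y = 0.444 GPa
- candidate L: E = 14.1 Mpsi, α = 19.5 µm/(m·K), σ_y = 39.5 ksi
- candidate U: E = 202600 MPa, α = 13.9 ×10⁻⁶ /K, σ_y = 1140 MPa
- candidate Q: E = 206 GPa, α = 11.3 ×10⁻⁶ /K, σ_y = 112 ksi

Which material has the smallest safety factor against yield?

With everything in SI (GPa, ×10⁻⁶/K, MPa):
  candidate W: E = 122.0, α = 17.1, σ_y = 189.0 → σ = 135 MPa, n = 1.40
  candidate H: E = 443.3, α = 4.55, σ_y = 444.0 → σ = 130 MPa, n = 3.40
  candidate L: E = 97.22, α = 19.5, σ_y = 272.3 → σ = 122 MPa, n = 2.22
  candidate U: E = 202.6, α = 13.9, σ_y = 1140 → σ = 182 MPa, n = 6.27
  candidate Q: E = 206.0, α = 11.3, σ_y = 772.2 → σ = 150 MPa, n = 5.14
The minimum is candidate W at n = 1.40.

candidate W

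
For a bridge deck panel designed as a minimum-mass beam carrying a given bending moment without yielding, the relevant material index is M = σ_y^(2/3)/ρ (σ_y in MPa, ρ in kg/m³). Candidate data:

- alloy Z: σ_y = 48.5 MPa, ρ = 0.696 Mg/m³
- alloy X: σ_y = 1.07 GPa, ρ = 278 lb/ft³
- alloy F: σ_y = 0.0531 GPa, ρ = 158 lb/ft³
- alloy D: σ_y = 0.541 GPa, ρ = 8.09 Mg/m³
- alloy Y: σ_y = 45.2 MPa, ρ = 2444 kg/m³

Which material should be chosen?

After converting to SI:
  alloy Z: σ_y = 48.50 MPa, ρ = 696.0 kg/m³
  alloy X: σ_y = 1070 MPa, ρ = 4453 kg/m³
  alloy F: σ_y = 53.10 MPa, ρ = 2531 kg/m³
  alloy D: σ_y = 541.0 MPa, ρ = 8090 kg/m³
  alloy Y: σ_y = 45.20 MPa, ρ = 2444 kg/m³
  alloy X: M = 23.5×10⁻³
  alloy Z: M = 19.1×10⁻³
  alloy D: M = 8.21×10⁻³
  alloy F: M = 5.58×10⁻³
  alloy Y: M = 5.19×10⁻³
Highest index: alloy X.

alloy X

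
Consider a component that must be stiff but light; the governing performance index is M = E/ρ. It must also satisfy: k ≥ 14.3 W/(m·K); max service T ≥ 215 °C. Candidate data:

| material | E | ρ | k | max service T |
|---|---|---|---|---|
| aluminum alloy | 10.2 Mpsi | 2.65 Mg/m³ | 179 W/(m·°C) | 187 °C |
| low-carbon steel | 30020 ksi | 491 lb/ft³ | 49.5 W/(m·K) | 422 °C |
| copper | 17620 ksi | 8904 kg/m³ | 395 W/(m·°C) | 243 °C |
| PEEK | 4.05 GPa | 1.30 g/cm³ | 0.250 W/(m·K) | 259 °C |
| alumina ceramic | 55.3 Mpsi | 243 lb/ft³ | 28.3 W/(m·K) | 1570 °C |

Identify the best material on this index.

Screen on constraints: k ≥ 14.3 W/(m·K); max service T ≥ 215 °C. Survivors: low-carbon steel, copper, alumina ceramic.
Putting every candidate on a common basis:
  low-carbon steel: E = 207.0 GPa, ρ = 7865 kg/m³
  copper: E = 121.5 GPa, ρ = 8904 kg/m³
  alumina ceramic: E = 381.3 GPa, ρ = 3892 kg/m³
  alumina ceramic: M = 98.0 MN·m/kg
  low-carbon steel: M = 26.3 MN·m/kg
  copper: M = 13.6 MN·m/kg
Alumina ceramic has the largest M.

alumina ceramic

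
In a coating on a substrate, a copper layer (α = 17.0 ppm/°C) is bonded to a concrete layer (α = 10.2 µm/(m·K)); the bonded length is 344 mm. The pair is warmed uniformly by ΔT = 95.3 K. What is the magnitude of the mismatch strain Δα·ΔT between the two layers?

6.48×10⁻⁴

Δα = |17.0 − 10.2|×10⁻⁶/K = 6.80×10⁻⁶/K.
Mismatch strain = Δα·ΔT = 6.80×10⁻⁶ × 95.3 = 6.48×10⁻⁴.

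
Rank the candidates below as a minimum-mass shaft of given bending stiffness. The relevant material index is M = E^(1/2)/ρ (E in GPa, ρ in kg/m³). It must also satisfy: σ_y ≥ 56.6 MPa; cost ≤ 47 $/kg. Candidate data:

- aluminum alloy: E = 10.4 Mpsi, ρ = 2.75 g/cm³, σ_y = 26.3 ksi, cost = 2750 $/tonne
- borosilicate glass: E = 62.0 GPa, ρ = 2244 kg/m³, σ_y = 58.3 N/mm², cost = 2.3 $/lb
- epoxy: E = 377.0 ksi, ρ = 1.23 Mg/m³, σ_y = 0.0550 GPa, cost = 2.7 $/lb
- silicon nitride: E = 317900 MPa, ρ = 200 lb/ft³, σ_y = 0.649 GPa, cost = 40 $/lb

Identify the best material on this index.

borosilicate glass

Screen on constraints: σ_y ≥ 56.6 MPa; cost ≤ 47 $/kg. Survivors: aluminum alloy, borosilicate glass.
Normalizing units and computing the index:
  aluminum alloy: E = 71.71 GPa, ρ = 2750 kg/m³
  borosilicate glass: E = 62.00 GPa, ρ = 2244 kg/m³
  borosilicate glass: M = 3.51×10⁻³
  aluminum alloy: M = 3.08×10⁻³
Highest index: borosilicate glass.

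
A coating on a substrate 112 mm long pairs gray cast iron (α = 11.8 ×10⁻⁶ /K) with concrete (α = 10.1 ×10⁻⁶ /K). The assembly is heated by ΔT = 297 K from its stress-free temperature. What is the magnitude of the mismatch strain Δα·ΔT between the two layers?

Δα = |11.8 − 10.1|×10⁻⁶/K = 1.70×10⁻⁶/K.
Mismatch strain = Δα·ΔT = 1.70×10⁻⁶ × 297.0 = 5.05×10⁻⁴.

5.05×10⁻⁴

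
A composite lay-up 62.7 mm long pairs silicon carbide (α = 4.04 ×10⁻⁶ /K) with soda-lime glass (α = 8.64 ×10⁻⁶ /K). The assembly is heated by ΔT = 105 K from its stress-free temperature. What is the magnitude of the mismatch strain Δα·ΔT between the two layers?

4.83×10⁻⁴

Δα = |4.04 − 8.64|×10⁻⁶/K = 4.60×10⁻⁶/K.
Mismatch strain = Δα·ΔT = 4.60×10⁻⁶ × 105.0 = 4.83×10⁻⁴.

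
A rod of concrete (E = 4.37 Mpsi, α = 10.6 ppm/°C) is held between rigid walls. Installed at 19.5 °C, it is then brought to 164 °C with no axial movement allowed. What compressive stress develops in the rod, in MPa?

E = 4.37 Mpsi = 30.13 GPa.
ΔT = 144.5 K. Constrained thermal stress σ = E·α·ΔT = 30.13×10³ MPa × 10.6×10⁻⁶ × 144.5 = 46.2 MPa (compressive).

46.2 MPa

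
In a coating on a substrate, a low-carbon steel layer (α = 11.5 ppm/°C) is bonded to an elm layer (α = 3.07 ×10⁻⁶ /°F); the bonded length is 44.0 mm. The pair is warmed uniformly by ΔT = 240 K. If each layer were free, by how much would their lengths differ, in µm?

63.1 µm

elm: α = 3.07×10⁻⁶/°F × 9/5 = 5.53×10⁻⁶/K.
Δα = |11.5 − 5.53|×10⁻⁶/K = 5.97×10⁻⁶/K.
ΔL_mismatch = Δα·L·ΔT = 5.97×10⁻⁶ × 44.0 mm × 240.0 K = 63.1 µm.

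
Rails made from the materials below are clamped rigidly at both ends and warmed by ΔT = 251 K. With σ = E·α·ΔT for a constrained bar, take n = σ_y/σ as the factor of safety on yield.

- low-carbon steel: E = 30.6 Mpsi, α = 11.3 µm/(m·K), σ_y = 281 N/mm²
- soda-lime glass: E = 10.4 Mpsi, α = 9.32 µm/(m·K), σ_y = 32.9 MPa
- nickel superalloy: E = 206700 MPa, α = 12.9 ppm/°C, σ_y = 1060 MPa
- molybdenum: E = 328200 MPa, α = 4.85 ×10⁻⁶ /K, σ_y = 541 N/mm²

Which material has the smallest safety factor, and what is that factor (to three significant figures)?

With everything in SI (GPa, ×10⁻⁶/K, MPa):
  low-carbon steel: E = 211.0, α = 11.3, σ_y = 281.0 → σ = 598 MPa, n = 0.470
  soda-lime glass: E = 71.71, α = 9.32, σ_y = 32.90 → σ = 168 MPa, n = 0.196
  nickel superalloy: E = 206.7, α = 12.9, σ_y = 1060 → σ = 669 MPa, n = 1.58
  molybdenum: E = 328.2, α = 4.85, σ_y = 541.0 → σ = 400 MPa, n = 1.35
Soda-lime glass has the lowest safety factor, n = 0.196.

soda-lime glass, n = 0.196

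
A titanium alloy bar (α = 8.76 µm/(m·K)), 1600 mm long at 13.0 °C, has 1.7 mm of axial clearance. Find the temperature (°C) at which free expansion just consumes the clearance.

134 °C

α·L₀·ΔT = 1.7 mm ⇒ ΔT = 1.7 / (8.76×10⁻⁶ × 1600.0) = 121.3 K.
T = 13.0 + 121.3 = 134.3 °C.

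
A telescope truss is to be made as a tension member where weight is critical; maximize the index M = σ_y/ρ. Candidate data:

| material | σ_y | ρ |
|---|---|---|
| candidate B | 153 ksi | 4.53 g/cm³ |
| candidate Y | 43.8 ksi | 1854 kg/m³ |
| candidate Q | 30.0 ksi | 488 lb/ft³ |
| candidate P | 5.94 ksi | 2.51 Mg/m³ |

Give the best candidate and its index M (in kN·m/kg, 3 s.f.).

candidate B, M = 233 kN·m/kg

After converting to SI:
  candidate B: σ_y = 1055 MPa, ρ = 4530 kg/m³
  candidate Y: σ_y = 302.0 MPa, ρ = 1854 kg/m³
  candidate Q: σ_y = 206.8 MPa, ρ = 7817 kg/m³
  candidate P: σ_y = 40.95 MPa, ρ = 2510 kg/m³
  candidate B: M = 233 kN·m/kg
  candidate Y: M = 163 kN·m/kg
  candidate Q: M = 26.5 kN·m/kg
  candidate P: M = 16.3 kN·m/kg
Candidate B has the largest M.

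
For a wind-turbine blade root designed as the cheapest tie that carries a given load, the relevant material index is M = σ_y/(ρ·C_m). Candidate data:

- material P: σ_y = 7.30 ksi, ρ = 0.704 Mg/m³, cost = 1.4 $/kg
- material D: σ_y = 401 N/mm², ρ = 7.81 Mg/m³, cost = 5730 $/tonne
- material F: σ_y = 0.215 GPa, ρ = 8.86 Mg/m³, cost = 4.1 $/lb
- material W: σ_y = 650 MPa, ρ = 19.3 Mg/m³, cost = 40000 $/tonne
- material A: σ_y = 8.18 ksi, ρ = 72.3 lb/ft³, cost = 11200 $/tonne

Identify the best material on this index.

Convert each candidate to consistent units, then evaluate M:
  material P: σ_y = 50.33 MPa, ρ = 704.0 kg/m³, cost = 1.400 $/kg
  material D: σ_y = 401.0 MPa, ρ = 7810 kg/m³, cost = 5.730 $/kg
  material F: σ_y = 215.0 MPa, ρ = 8860 kg/m³, cost = 9.039 $/kg
  material W: σ_y = 650.0 MPa, ρ = 19300 kg/m³, cost = 40.00 $/kg
  material A: σ_y = 56.40 MPa, ρ = 1158 kg/m³, cost = 11.20 $/kg
  material P: M = 51.1 kN·m per $
  material D: M = 8.96 kN·m per $
  material A: M = 4.35 kN·m per $
  material F: M = 2.68 kN·m per $
  material W: M = 0.842 kN·m per $
The maximum is for material P.

material P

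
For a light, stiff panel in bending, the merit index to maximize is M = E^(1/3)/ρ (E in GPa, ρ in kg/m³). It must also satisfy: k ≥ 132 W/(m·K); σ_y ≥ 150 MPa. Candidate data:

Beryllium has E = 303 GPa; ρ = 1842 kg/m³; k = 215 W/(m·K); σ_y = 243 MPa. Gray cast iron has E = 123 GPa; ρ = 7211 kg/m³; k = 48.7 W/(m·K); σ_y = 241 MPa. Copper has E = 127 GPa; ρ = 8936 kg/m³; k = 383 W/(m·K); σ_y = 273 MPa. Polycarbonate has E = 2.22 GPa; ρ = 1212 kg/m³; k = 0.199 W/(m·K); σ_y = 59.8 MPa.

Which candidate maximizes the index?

beryllium

Screen on constraints: k ≥ 132 W/(m·K); σ_y ≥ 150 MPa. Survivors: beryllium, copper.
Computing M directly (units already consistent):
  beryllium: M = 3.65×10⁻³
  copper: M = 0.563×10⁻³
Beryllium has the largest M.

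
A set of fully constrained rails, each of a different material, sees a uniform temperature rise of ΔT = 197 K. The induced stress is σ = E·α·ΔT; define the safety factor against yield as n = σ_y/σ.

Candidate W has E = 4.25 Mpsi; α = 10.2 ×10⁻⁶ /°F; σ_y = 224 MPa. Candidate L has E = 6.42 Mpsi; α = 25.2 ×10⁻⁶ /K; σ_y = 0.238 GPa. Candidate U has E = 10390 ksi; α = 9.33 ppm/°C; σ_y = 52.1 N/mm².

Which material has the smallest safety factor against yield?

In consistent units (E in GPa, α in ×10⁻⁶/K, σ_y in MPa):
  candidate W: E = 29.30, α = 18.4, σ_y = 224.0 → σ = 106 MPa, n = 2.11
  candidate L: E = 44.26, α = 25.2, σ_y = 238.0 → σ = 220 MPa, n = 1.08
  candidate U: E = 71.64, α = 9.33, σ_y = 52.10 → σ = 132 MPa, n = 0.396
Candidate U has the lowest safety factor, n = 0.396.

candidate U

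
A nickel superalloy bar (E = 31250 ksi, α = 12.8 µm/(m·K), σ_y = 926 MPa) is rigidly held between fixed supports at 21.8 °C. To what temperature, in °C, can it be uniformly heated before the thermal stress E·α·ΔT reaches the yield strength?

E = 31250 ksi = 215.5 GPa.
E·α·ΔT = 926.0 MPa ⇒ ΔT = 926.0 / (215.5×10³ × 12.8×10⁻⁶) = 335.8 K.
T = 21.8 + 335.8 = 357.6 °C.

358 °C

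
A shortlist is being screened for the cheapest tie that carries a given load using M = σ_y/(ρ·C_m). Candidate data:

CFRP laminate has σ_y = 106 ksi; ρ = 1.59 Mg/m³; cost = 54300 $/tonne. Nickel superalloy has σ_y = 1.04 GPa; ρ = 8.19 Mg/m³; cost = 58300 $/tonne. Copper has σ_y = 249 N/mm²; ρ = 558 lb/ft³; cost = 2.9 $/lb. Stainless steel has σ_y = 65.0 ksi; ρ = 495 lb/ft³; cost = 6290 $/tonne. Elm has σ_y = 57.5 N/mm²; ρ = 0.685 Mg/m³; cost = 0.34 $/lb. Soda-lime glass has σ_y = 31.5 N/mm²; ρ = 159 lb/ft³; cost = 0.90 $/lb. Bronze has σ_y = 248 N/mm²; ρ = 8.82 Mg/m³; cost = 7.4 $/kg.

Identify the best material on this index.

elm

Convert each candidate to consistent units, then evaluate M:
  CFRP laminate: σ_y = 730.8 MPa, ρ = 1590 kg/m³, cost = 54.30 $/kg
  nickel superalloy: σ_y = 1040 MPa, ρ = 8190 kg/m³, cost = 58.30 $/kg
  copper: σ_y = 249.0 MPa, ρ = 8938 kg/m³, cost = 6.393 $/kg
  stainless steel: σ_y = 448.2 MPa, ρ = 7929 kg/m³, cost = 6.290 $/kg
  elm: σ_y = 57.50 MPa, ρ = 685.0 kg/m³, cost = 0.7496 $/kg
  soda-lime glass: σ_y = 31.50 MPa, ρ = 2547 kg/m³, cost = 1.984 $/kg
  bronze: σ_y = 248.0 MPa, ρ = 8820 kg/m³, cost = 7.400 $/kg
  elm: M = 112 kN·m per $
  stainless steel: M = 8.99 kN·m per $
  CFRP laminate: M = 8.47 kN·m per $
  soda-lime glass: M = 6.23 kN·m per $
  copper: M = 4.36 kN·m per $
  bronze: M = 3.80 kN·m per $
  nickel superalloy: M = 2.18 kN·m per $
The maximum is for elm.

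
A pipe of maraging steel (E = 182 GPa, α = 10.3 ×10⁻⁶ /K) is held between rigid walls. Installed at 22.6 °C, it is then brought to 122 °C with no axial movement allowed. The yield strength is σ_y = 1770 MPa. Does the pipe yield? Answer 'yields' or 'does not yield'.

does not yield

ΔT = 99.40 K. Constrained thermal stress σ = E·α·ΔT = 182.0×10³ MPa × 10.3×10⁻⁶ × 99.40 = 186 MPa (compressive).
Compare to σ_y = 1770 MPa: σ < σ_y, so it does not yield.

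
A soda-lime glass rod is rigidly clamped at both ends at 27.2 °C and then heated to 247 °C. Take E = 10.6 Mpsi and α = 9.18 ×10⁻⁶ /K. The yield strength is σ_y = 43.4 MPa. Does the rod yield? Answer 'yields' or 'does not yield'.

yields

E = 10.6 Mpsi = 73.08 GPa.
ΔT = 219.8 K. Constrained thermal stress σ = E·α·ΔT = 73.08×10³ MPa × 9.18×10⁻⁶ × 219.8 = 147 MPa (compressive).
Compare to σ_y = 43.4 MPa: σ ≥ σ_y, so it yields.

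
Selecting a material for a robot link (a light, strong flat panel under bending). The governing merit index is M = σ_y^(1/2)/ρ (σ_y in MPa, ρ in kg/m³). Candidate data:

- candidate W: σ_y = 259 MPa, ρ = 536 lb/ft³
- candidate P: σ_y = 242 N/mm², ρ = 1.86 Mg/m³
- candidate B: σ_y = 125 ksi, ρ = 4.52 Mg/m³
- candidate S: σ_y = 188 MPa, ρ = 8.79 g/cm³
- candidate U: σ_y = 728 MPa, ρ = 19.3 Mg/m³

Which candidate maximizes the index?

In SI units:
  candidate W: σ_y = 259.0 MPa, ρ = 8586 kg/m³
  candidate P: σ_y = 242.0 MPa, ρ = 1860 kg/m³
  candidate B: σ_y = 861.8 MPa, ρ = 4520 kg/m³
  candidate S: σ_y = 188.0 MPa, ρ = 8790 kg/m³
  candidate U: σ_y = 728.0 MPa, ρ = 19300 kg/m³
  candidate P: M = 8.36×10⁻³
  candidate B: M = 6.49×10⁻³
  candidate W: M = 1.87×10⁻³
  candidate S: M = 1.56×10⁻³
  candidate U: M = 1.40×10⁻³
Highest index: candidate P.

candidate P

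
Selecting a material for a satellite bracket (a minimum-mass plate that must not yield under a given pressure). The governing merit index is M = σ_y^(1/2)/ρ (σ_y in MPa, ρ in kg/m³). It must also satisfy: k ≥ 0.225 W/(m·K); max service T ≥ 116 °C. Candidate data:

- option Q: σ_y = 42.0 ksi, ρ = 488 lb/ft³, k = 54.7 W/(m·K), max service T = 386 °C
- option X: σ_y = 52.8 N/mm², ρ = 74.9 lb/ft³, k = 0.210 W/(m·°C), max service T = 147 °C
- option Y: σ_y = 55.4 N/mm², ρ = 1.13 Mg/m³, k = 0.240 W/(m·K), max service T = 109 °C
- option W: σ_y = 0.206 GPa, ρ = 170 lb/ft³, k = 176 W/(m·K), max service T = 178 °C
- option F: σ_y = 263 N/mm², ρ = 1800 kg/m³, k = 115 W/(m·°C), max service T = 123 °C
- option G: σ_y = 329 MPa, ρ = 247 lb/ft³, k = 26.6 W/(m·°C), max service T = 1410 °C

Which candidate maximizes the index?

Screen on constraints: k ≥ 0.225 W/(m·K); max service T ≥ 116 °C. Survivors: option Q, option W, option F, option G.
In SI units:
  option Q: σ_y = 289.6 MPa, ρ = 7817 kg/m³
  option W: σ_y = 206.0 MPa, ρ = 2723 kg/m³
  option F: σ_y = 263.0 MPa, ρ = 1800 kg/m³
  option G: σ_y = 329.0 MPa, ρ = 3957 kg/m³
  option F: M = 9.01×10⁻³
  option W: M = 5.27×10⁻³
  option G: M = 4.58×10⁻³
  option Q: M = 2.18×10⁻³
Option F ranks first.

option F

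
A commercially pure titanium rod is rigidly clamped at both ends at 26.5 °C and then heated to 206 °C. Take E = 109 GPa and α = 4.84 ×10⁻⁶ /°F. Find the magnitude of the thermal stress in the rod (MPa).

170 MPa

α = 4.84×10⁻⁶/°F × 9/5 = 8.71×10⁻⁶/K.
ΔT = 179.5 K. Constrained thermal stress σ = E·α·ΔT = 109.0×10³ MPa × 8.71×10⁻⁶ × 179.5 = 170 MPa (compressive).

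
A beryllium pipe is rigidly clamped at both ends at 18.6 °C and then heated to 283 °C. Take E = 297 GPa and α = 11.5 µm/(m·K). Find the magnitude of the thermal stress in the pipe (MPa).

ΔT = 264.4 K. Constrained thermal stress σ = E·α·ΔT = 297.0×10³ MPa × 11.5×10⁻⁶ × 264.4 = 903 MPa (compressive).

903 MPa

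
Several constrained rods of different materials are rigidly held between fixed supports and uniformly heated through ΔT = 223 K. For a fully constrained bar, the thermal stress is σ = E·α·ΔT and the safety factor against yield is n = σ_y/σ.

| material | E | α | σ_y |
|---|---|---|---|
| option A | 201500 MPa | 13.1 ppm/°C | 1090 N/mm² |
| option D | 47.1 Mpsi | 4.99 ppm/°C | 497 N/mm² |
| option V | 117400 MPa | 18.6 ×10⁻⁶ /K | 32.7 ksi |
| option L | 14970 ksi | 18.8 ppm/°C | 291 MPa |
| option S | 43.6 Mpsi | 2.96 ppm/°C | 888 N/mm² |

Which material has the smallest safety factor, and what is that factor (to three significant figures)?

With everything in SI (GPa, ×10⁻⁶/K, MPa):
  option A: E = 201.5, α = 13.1, σ_y = 1090 → σ = 589 MPa, n = 1.85
  option D: E = 324.7, α = 4.99, σ_y = 497.0 → σ = 361 MPa, n = 1.38
  option V: E = 117.4, α = 18.6, σ_y = 225.5 → σ = 487 MPa, n = 0.463
  option L: E = 103.2, α = 18.8, σ_y = 291.0 → σ = 433 MPa, n = 0.672
  option S: E = 300.6, α = 2.96, σ_y = 888.0 → σ = 198 MPa, n = 4.48
Option V has the lowest safety factor, n = 0.463.

option V, n = 0.463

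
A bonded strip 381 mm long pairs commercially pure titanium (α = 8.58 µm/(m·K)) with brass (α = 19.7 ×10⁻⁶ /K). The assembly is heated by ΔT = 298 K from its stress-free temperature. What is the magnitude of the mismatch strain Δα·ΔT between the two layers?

3.31×10⁻³

Δα = |8.58 − 19.7|×10⁻⁶/K = 11.1×10⁻⁶/K.
Mismatch strain = Δα·ΔT = 11.1×10⁻⁶ × 298.0 = 3.31×10⁻³.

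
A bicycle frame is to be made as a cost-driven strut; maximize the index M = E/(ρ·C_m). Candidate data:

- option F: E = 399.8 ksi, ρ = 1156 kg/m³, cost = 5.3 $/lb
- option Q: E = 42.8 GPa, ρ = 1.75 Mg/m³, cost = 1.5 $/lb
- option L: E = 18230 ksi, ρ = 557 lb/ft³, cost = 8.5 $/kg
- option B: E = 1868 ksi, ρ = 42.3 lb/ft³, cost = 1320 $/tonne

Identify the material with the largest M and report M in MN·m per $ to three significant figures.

Normalizing units and computing the index:
  option F: E = 2.757 GPa, ρ = 1156 kg/m³, cost = 11.68 $/kg
  option Q: E = 42.80 GPa, ρ = 1750 kg/m³, cost = 3.307 $/kg
  option L: E = 125.7 GPa, ρ = 8922 kg/m³, cost = 8.500 $/kg
  option B: E = 12.88 GPa, ρ = 677.6 kg/m³, cost = 1.320 $/kg
  option B: M = 14.4 MN·m per $
  option Q: M = 7.40 MN·m per $
  option L: M = 1.66 MN·m per $
  option F: M = 0.204 MN·m per $
The maximum is for option B.

option B, M = 14.4 MN·m per $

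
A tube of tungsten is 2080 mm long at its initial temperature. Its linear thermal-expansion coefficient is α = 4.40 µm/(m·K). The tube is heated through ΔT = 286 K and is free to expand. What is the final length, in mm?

ΔL = α·L₀·ΔT = 4.40×10⁻⁶ × 2080 mm × 286.0 K = 2.62 mm.
L = L₀ + ΔL = 2080 + 2.62 = 2082.6 mm.

2082.6 mm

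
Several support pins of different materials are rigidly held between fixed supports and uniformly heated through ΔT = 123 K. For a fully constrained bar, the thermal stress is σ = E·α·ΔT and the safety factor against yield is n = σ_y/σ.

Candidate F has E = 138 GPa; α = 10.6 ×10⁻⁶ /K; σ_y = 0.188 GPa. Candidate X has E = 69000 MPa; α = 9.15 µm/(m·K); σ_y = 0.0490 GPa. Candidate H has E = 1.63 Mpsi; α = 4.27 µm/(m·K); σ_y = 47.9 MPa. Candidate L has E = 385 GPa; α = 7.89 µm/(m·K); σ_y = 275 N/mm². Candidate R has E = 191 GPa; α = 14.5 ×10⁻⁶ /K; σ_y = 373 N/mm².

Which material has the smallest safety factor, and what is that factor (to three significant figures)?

Converting E to GPa, α to ×10⁻⁶/K, σ_y to MPa, then σ and n for each:
  candidate F: E = 138.0, α = 10.6, σ_y = 188.0 → σ = 180 MPa, n = 1.04
  candidate X: E = 69.00, α = 9.15, σ_y = 49.00 → σ = 77.7 MPa, n = 0.631
  candidate H: E = 11.24, α = 4.27, σ_y = 47.90 → σ = 5.90 MPa, n = 8.12
  candidate L: E = 385.0, α = 7.89, σ_y = 275.0 → σ = 374 MPa, n = 0.736
  candidate R: E = 191.0, α = 14.5, σ_y = 373.0 → σ = 341 MPa, n = 1.09
Candidate X has the lowest safety factor, n = 0.631.

candidate X, n = 0.631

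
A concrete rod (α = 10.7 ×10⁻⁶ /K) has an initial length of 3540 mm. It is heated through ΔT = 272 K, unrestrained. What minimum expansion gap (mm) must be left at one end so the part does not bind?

ΔL = α·L₀·ΔT = 10.7×10⁻⁶ × 3540 mm × 272.0 K = 10.3 mm.

10.3 mm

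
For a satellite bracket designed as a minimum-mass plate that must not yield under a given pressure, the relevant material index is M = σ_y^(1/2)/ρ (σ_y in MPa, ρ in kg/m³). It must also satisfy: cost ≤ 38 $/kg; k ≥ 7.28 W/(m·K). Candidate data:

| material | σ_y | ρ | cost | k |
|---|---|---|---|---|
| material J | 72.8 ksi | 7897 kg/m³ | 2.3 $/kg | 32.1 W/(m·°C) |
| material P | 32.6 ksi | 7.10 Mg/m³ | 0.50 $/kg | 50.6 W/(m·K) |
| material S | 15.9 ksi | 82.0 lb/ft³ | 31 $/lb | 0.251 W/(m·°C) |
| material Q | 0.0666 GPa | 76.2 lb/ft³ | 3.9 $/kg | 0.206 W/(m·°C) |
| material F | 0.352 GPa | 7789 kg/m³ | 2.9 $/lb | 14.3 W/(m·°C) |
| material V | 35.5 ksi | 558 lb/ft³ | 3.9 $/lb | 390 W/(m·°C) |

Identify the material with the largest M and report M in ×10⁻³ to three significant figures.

material J, M = 2.84×10⁻³

Screen on constraints: cost ≤ 38 $/kg; k ≥ 7.28 W/(m·K). Survivors: material J, material P, material F, material V.
Convert each candidate to consistent units, then evaluate M:
  material J: σ_y = 501.9 MPa, ρ = 7897 kg/m³
  material P: σ_y = 224.8 MPa, ρ = 7100 kg/m³
  material F: σ_y = 352.0 MPa, ρ = 7789 kg/m³
  material V: σ_y = 244.8 MPa, ρ = 8938 kg/m³
  material J: M = 2.84×10⁻³
  material F: M = 2.41×10⁻³
  material P: M = 2.11×10⁻³
  material V: M = 1.75×10⁻³
Material J ranks first.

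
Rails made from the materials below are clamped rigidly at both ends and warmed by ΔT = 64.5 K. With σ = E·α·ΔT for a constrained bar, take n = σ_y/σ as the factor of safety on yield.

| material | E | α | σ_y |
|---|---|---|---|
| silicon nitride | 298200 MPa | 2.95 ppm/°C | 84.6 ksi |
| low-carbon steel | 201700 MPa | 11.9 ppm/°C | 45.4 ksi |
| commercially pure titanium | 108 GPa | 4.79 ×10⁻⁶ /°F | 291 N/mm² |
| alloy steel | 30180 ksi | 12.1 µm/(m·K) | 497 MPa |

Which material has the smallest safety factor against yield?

low-carbon steel

In consistent units (E in GPa, α in ×10⁻⁶/K, σ_y in MPa):
  silicon nitride: E = 298.2, α = 2.95, σ_y = 583.3 → σ = 56.7 MPa, n = 10.3
  low-carbon steel: E = 201.7, α = 11.9, σ_y = 313.0 → σ = 155 MPa, n = 2.02
  commercially pure titanium: E = 108.0, α = 8.62, σ_y = 291.0 → σ = 60.1 MPa, n = 4.85
  alloy steel: E = 208.1, α = 12.1, σ_y = 497.0 → σ = 162 MPa, n = 3.06
The minimum is low-carbon steel at n = 2.02.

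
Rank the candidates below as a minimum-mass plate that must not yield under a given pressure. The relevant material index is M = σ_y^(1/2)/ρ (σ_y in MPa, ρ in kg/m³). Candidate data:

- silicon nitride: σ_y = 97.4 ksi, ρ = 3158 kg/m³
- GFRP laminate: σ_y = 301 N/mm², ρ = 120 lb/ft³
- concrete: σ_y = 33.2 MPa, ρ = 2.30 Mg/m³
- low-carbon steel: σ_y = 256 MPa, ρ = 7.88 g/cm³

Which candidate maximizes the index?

Normalizing units and computing the index:
  silicon nitride: σ_y = 671.5 MPa, ρ = 3158 kg/m³
  GFRP laminate: σ_y = 301.0 MPa, ρ = 1922 kg/m³
  concrete: σ_y = 33.20 MPa, ρ = 2300 kg/m³
  low-carbon steel: σ_y = 256.0 MPa, ρ = 7880 kg/m³
  GFRP laminate: M = 9.03×10⁻³
  silicon nitride: M = 8.21×10⁻³
  concrete: M = 2.51×10⁻³
  low-carbon steel: M = 2.03×10⁻³
GFRP laminate has the largest M.

GFRP laminate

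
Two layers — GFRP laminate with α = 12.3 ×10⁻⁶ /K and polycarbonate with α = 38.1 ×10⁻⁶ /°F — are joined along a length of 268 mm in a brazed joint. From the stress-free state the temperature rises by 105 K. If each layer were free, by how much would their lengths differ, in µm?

polycarbonate: α = 38.1×10⁻⁶/°F × 9/5 = 68.6×10⁻⁶/K.
Δα = |12.3 − 68.6|×10⁻⁶/K = 56.3×10⁻⁶/K.
ΔL_mismatch = Δα·L·ΔT = 56.3×10⁻⁶ × 268.0 mm × 105.0 K = 1580 µm.

1580 µm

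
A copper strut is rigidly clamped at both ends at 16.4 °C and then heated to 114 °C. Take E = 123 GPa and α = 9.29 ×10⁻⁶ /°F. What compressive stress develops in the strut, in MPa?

201 MPa

α = 9.29×10⁻⁶/°F × 9/5 = 16.7×10⁻⁶/K.
ΔT = 97.60 K. Constrained thermal stress σ = E·α·ΔT = 123.0×10³ MPa × 16.7×10⁻⁶ × 97.60 = 201 MPa (compressive).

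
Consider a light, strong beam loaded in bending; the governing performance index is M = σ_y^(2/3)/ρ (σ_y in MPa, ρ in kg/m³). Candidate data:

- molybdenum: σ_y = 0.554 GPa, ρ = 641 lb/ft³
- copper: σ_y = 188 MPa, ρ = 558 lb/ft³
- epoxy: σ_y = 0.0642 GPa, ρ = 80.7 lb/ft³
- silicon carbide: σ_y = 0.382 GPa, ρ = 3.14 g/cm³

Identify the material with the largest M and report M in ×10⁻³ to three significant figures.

silicon carbide, M = 16.8×10⁻³

Convert each candidate to consistent units, then evaluate M:
  molybdenum: σ_y = 554.0 MPa, ρ = 10270 kg/m³
  copper: σ_y = 188.0 MPa, ρ = 8938 kg/m³
  epoxy: σ_y = 64.20 MPa, ρ = 1293 kg/m³
  silicon carbide: σ_y = 382.0 MPa, ρ = 3140 kg/m³
  silicon carbide: M = 16.8×10⁻³
  epoxy: M = 12.4×10⁻³
  molybdenum: M = 6.57×10⁻³
  copper: M = 3.67×10⁻³
Silicon carbide ranks first.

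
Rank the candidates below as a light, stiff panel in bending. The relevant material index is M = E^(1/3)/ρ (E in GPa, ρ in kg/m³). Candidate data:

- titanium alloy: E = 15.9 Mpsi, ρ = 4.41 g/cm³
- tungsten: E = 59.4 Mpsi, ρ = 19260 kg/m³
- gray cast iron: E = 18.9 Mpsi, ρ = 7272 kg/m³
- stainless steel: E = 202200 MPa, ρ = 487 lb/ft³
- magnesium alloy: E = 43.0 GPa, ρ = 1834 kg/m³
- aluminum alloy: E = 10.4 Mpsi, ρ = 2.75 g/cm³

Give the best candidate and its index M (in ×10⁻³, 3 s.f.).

Normalizing units and computing the index:
  titanium alloy: E = 109.6 GPa, ρ = 4410 kg/m³
  tungsten: E = 409.5 GPa, ρ = 19260 kg/m³
  gray cast iron: E = 130.3 GPa, ρ = 7272 kg/m³
  stainless steel: E = 202.2 GPa, ρ = 7801 kg/m³
  magnesium alloy: E = 43.00 GPa, ρ = 1834 kg/m³
  aluminum alloy: E = 71.71 GPa, ρ = 2750 kg/m³
  magnesium alloy: M = 1.91×10⁻³
  aluminum alloy: M = 1.51×10⁻³
  titanium alloy: M = 1.09×10⁻³
  stainless steel: M = 0.752×10⁻³
  gray cast iron: M = 0.697×10⁻³
  tungsten: M = 0.386×10⁻³
Highest index: magnesium alloy.

magnesium alloy, M = 1.91×10⁻³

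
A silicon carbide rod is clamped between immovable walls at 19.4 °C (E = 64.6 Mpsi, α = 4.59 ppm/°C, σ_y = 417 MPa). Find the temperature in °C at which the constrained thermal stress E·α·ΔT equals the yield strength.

223 °C

E = 64.6 Mpsi = 445.4 GPa.
E·α·ΔT = 417.0 MPa ⇒ ΔT = 417.0 / (445.4×10³ × 4.59×10⁻⁶) = 204.0 K.
T = 19.4 + 204.0 = 223.4 °C.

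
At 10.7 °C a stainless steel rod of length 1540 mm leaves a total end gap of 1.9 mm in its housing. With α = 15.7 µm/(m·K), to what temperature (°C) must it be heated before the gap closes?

89.3 °C

α·L₀·ΔT = 1.9 mm ⇒ ΔT = 1.9 / (15.7×10⁻⁶ × 1540.0) = 78.58 K.
T = 10.7 + 78.58 = 89.28 °C.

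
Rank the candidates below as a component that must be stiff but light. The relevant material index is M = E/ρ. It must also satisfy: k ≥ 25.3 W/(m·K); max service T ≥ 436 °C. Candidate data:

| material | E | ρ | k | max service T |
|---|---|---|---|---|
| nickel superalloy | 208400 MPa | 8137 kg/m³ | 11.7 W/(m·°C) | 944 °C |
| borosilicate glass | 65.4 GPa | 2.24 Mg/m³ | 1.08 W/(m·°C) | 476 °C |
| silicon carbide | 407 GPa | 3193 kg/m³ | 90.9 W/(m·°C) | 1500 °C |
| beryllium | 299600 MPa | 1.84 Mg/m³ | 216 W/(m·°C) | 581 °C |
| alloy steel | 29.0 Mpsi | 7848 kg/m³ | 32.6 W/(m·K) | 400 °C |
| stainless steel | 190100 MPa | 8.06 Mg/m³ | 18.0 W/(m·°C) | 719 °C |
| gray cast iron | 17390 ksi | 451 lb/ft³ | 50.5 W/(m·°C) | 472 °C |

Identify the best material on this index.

beryllium

Screen on constraints: k ≥ 25.3 W/(m·K); max service T ≥ 436 °C. Survivors: silicon carbide, beryllium, gray cast iron.
Putting every candidate on a common basis:
  silicon carbide: E = 407.0 GPa, ρ = 3193 kg/m³
  beryllium: E = 299.6 GPa, ρ = 1840 kg/m³
  gray cast iron: E = 119.9 GPa, ρ = 7224 kg/m³
  beryllium: M = 163 MN·m/kg
  silicon carbide: M = 127 MN·m/kg
  gray cast iron: M = 16.6 MN·m/kg
Beryllium ranks first.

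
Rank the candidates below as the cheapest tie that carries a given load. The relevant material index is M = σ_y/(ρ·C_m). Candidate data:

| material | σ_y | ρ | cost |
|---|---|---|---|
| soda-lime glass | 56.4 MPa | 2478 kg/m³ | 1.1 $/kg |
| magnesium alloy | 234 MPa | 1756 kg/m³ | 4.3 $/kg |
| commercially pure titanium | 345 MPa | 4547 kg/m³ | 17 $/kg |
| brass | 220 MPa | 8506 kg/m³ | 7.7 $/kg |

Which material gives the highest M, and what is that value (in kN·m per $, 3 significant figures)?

Per-candidate index values:
  magnesium alloy: M = 31.0 kN·m per $
  soda-lime glass: M = 20.7 kN·m per $
  commercially pure titanium: M = 4.46 kN·m per $
  brass: M = 3.36 kN·m per $
Highest index: magnesium alloy.

magnesium alloy, M = 31.0 kN·m per $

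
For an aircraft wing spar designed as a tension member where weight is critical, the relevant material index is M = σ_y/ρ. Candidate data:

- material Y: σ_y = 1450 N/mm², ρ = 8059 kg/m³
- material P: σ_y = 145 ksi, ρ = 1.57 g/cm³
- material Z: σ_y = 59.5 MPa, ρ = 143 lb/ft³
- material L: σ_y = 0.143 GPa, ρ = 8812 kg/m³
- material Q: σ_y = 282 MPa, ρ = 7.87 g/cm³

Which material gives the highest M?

In SI units:
  material Y: σ_y = 1450 MPa, ρ = 8059 kg/m³
  material P: σ_y = 999.7 MPa, ρ = 1570 kg/m³
  material Z: σ_y = 59.50 MPa, ρ = 2291 kg/m³
  material L: σ_y = 143.0 MPa, ρ = 8812 kg/m³
  material Q: σ_y = 282.0 MPa, ρ = 7870 kg/m³
  material P: M = 637 kN·m/kg
  material Y: M = 180 kN·m/kg
  material Q: M = 35.8 kN·m/kg
  material Z: M = 26.0 kN·m/kg
  material L: M = 16.2 kN·m/kg
Highest index: material P.

material P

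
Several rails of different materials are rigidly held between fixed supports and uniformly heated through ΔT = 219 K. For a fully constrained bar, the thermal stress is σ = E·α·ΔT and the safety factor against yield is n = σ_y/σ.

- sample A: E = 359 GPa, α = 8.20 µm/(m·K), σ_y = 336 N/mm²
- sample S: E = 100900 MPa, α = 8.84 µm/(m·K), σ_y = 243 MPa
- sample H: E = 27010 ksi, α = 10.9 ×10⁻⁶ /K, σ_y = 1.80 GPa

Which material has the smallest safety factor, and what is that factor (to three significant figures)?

Per material, after unit conversion:
  sample A: E = 359.0, α = 8.20, σ_y = 336.0 → σ = 645 MPa, n = 0.521
  sample S: E = 100.9, α = 8.84, σ_y = 243.0 → σ = 195 MPa, n = 1.24
  sample H: E = 186.2, α = 10.9, σ_y = 1800 → σ = 445 MPa, n = 4.05
The minimum is sample A at n = 0.521.

sample A, n = 0.521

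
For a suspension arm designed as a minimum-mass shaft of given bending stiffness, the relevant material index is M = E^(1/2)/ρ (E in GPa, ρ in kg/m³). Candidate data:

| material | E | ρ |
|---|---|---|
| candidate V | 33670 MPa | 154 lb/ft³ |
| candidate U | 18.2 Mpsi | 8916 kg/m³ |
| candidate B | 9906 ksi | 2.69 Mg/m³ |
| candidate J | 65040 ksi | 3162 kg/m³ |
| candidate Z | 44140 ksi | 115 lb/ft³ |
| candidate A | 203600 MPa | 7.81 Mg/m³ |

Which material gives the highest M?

In SI units:
  candidate V: E = 33.67 GPa, ρ = 2467 kg/m³
  candidate U: E = 125.5 GPa, ρ = 8916 kg/m³
  candidate B: E = 68.30 GPa, ρ = 2690 kg/m³
  candidate J: E = 448.4 GPa, ρ = 3162 kg/m³
  candidate Z: E = 304.3 GPa, ρ = 1842 kg/m³
  candidate A: E = 203.6 GPa, ρ = 7810 kg/m³
  candidate Z: M = 9.47×10⁻³
  candidate J: M = 6.70×10⁻³
  candidate B: M = 3.07×10⁻³
  candidate V: M = 2.35×10⁻³
  candidate A: M = 1.83×10⁻³
  candidate U: M = 1.26×10⁻³
Highest index: candidate Z.

candidate Z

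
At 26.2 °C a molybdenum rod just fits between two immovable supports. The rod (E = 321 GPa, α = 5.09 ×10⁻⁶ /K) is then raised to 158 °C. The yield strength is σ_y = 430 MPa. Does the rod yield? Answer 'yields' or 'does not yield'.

ΔT = 131.8 K. Constrained thermal stress σ = E·α·ΔT = 321.0×10³ MPa × 5.09×10⁻⁶ × 131.8 = 215 MPa (compressive).
Compare to σ_y = 430 MPa: σ < σ_y, so it does not yield.

does not yield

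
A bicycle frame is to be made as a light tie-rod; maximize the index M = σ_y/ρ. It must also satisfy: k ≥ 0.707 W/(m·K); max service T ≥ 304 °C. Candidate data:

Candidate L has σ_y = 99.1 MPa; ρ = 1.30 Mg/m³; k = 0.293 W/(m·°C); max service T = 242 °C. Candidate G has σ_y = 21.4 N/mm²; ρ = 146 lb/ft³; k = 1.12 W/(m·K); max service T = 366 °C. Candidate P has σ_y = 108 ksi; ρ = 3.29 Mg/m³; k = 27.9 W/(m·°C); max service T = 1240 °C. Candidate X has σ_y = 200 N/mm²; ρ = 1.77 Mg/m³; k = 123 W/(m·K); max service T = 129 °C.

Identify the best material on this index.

Screen on constraints: k ≥ 0.707 W/(m·K); max service T ≥ 304 °C. Survivors: candidate G, candidate P.
Putting every candidate on a common basis:
  candidate G: σ_y = 21.40 MPa, ρ = 2339 kg/m³
  candidate P: σ_y = 744.6 MPa, ρ = 3290 kg/m³
  candidate P: M = 226 kN·m/kg
  candidate G: M = 9.15 kN·m/kg
Highest index: candidate P.

candidate P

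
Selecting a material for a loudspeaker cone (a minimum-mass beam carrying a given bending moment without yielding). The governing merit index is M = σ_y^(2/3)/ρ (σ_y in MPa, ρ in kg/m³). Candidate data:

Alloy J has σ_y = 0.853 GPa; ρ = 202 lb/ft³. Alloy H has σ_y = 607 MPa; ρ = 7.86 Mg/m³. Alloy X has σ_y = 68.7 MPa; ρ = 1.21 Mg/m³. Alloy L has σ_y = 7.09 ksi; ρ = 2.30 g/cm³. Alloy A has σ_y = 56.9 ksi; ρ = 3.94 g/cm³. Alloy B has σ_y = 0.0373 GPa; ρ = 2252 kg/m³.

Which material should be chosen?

In SI units:
  alloy J: σ_y = 853.0 MPa, ρ = 3236 kg/m³
  alloy H: σ_y = 607.0 MPa, ρ = 7860 kg/m³
  alloy X: σ_y = 68.70 MPa, ρ = 1210 kg/m³
  alloy L: σ_y = 48.88 MPa, ρ = 2300 kg/m³
  alloy A: σ_y = 392.3 MPa, ρ = 3940 kg/m³
  alloy B: σ_y = 37.30 MPa, ρ = 2252 kg/m³
  alloy J: M = 27.8×10⁻³
  alloy X: M = 13.9×10⁻³
  alloy A: M = 13.6×10⁻³
  alloy H: M = 9.12×10⁻³
  alloy L: M = 5.81×10⁻³
  alloy B: M = 4.96×10⁻³
Alloy J has the largest M.

alloy J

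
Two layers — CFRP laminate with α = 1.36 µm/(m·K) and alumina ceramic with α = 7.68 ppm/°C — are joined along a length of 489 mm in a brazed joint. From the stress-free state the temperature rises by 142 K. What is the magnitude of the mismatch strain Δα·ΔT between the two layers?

8.97×10⁻⁴

Δα = |1.36 − 7.68|×10⁻⁶/K = 6.32×10⁻⁶/K.
Mismatch strain = Δα·ΔT = 6.32×10⁻⁶ × 142.0 = 8.97×10⁻⁴.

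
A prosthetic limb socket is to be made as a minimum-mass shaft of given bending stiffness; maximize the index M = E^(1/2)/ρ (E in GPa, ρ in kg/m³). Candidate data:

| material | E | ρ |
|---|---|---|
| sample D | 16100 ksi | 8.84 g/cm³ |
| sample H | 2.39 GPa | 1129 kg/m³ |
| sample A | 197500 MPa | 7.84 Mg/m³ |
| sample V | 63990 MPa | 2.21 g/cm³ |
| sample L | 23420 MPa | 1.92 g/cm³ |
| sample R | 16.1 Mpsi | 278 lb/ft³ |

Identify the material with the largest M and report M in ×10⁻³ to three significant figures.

In SI units:
  sample D: E = 111.0 GPa, ρ = 8840 kg/m³
  sample H: E = 2.390 GPa, ρ = 1129 kg/m³
  sample A: E = 197.5 GPa, ρ = 7840 kg/m³
  sample V: E = 63.99 GPa, ρ = 2210 kg/m³
  sample L: E = 23.42 GPa, ρ = 1920 kg/m³
  sample R: E = 111.0 GPa, ρ = 4453 kg/m³
  sample V: M = 3.62×10⁻³
  sample L: M = 2.52×10⁻³
  sample R: M = 2.37×10⁻³
  sample A: M = 1.79×10⁻³
  sample H: M = 1.37×10⁻³
  sample D: M = 1.19×10⁻³
Highest index: sample V.

sample V, M = 3.62×10⁻³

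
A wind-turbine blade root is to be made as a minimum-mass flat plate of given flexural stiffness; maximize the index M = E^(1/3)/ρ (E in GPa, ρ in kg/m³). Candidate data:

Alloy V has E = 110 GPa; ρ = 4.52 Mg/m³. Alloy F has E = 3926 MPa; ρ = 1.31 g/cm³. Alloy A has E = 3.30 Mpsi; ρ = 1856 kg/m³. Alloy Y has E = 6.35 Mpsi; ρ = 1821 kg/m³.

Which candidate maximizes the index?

alloy Y

After converting to SI:
  alloy V: E = 110.0 GPa, ρ = 4520 kg/m³
  alloy F: E = 3.926 GPa, ρ = 1310 kg/m³
  alloy A: E = 22.75 GPa, ρ = 1856 kg/m³
  alloy Y: E = 43.78 GPa, ρ = 1821 kg/m³
  alloy Y: M = 1.94×10⁻³
  alloy A: M = 1.53×10⁻³
  alloy F: M = 1.20×10⁻³
  alloy V: M = 1.06×10⁻³
Highest index: alloy Y.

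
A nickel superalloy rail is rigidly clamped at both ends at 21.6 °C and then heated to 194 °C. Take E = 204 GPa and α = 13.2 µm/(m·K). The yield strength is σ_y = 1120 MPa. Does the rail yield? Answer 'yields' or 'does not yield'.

ΔT = 172.4 K. Constrained thermal stress σ = E·α·ΔT = 204.0×10³ MPa × 13.2×10⁻⁶ × 172.4 = 464 MPa (compressive).
Compare to σ_y = 1120 MPa: σ < σ_y, so it does not yield.

does not yield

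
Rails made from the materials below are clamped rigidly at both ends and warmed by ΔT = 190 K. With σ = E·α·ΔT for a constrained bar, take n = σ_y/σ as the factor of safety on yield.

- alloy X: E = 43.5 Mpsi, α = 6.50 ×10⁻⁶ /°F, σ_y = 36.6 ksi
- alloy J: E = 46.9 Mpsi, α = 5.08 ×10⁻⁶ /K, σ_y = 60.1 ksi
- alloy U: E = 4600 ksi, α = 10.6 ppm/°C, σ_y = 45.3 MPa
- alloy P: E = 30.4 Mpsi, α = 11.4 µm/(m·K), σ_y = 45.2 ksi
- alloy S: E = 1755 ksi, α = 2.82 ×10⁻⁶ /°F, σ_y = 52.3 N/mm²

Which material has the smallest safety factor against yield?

alloy X

Per material, after unit conversion:
  alloy X: E = 299.9, α = 11.7, σ_y = 252.3 → σ = 667 MPa, n = 0.378
  alloy J: E = 323.4, α = 5.08, σ_y = 414.4 → σ = 312 MPa, n = 1.33
  alloy U: E = 31.72, α = 10.6, σ_y = 45.30 → σ = 63.9 MPa, n = 0.709
  alloy P: E = 209.6, α = 11.4, σ_y = 311.6 → σ = 454 MPa, n = 0.686
  alloy S: E = 12.10, α = 5.08, σ_y = 52.30 → σ = 11.7 MPa, n = 4.48
The minimum is alloy X at n = 0.378.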